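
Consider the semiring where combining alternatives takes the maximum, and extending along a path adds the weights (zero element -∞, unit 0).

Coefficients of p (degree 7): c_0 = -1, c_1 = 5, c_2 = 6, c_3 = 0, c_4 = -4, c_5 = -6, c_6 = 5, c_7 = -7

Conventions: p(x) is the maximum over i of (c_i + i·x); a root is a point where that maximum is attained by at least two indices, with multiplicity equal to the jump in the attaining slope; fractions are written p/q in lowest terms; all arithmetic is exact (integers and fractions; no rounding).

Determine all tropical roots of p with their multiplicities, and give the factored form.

hull edge (i=0, c=-1) to (i=1, c=5): slope 6, span 1
hull edge (i=1, c=5) to (i=2, c=6): slope 1, span 1
hull edge (i=2, c=6) to (i=6, c=5): slope -1/4, span 4
hull edge (i=6, c=5) to (i=7, c=-7): slope -12, span 1
Factored form: p(x) = -7 ⊗ (x ⊕ (-6)) ⊗ (x ⊕ (-1)) ⊗ (x ⊕ 1/4) ⊗ (x ⊕ 1/4) ⊗ (x ⊕ 1/4) ⊗ (x ⊕ 1/4) ⊗ (x ⊕ 12)
Answer: roots = -6 (mult 1), -1 (mult 1), 1/4 (mult 4), 12 (mult 1)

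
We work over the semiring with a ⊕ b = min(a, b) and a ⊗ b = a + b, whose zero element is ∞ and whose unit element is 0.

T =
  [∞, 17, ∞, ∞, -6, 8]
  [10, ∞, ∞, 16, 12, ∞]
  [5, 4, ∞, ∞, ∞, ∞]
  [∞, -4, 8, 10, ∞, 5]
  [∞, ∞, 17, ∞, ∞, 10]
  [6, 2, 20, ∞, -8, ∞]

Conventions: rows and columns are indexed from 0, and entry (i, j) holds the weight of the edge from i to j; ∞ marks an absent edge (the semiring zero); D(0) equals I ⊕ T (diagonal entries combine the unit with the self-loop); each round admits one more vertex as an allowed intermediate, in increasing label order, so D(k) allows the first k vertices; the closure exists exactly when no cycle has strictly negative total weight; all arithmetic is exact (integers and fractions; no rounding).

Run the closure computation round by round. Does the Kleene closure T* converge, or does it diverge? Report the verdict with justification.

D(0):
  [0, 17, ∞, ∞, -6, 8]
  [10, 0, ∞, 16, 12, ∞]
  [5, 4, 0, ∞, ∞, ∞]
  [∞, -4, 8, 0, ∞, 5]
  [∞, ∞, 17, ∞, 0, 10]
  [6, 2, 20, ∞, -8, 0]
D(1):
  [0, 17, ∞, ∞, -6, 8]
  [10, 0, ∞, 16, 4, 18]
  [5, 4, 0, ∞, -1, 13]
  [∞, -4, 8, 0, ∞, 5]
  [∞, ∞, 17, ∞, 0, 10]
  [6, 2, 20, ∞, -8, 0]
D(2):
  [0, 17, ∞, 33, -6, 8]
  [10, 0, ∞, 16, 4, 18]
  [5, 4, 0, 20, -1, 13]
  [6, -4, 8, 0, 0, 5]
  [∞, ∞, 17, ∞, 0, 10]
  [6, 2, 20, 18, -8, 0]
D(3):
  [0, 17, ∞, 33, -6, 8]
  [10, 0, ∞, 16, 4, 18]
  [5, 4, 0, 20, -1, 13]
  [6, -4, 8, 0, 0, 5]
  [22, 21, 17, 37, 0, 10]
  [6, 2, 20, 18, -8, 0]
D(4):
  [0, 17, 41, 33, -6, 8]
  [10, 0, 24, 16, 4, 18]
  [5, 4, 0, 20, -1, 13]
  [6, -4, 8, 0, 0, 5]
  [22, 21, 17, 37, 0, 10]
  [6, 2, 20, 18, -8, 0]
D(5):
  [0, 15, 11, 31, -6, 4]
  [10, 0, 21, 16, 4, 14]
  [5, 4, 0, 20, -1, 9]
  [6, -4, 8, 0, 0, 5]
  [22, 21, 17, 37, 0, 10]
  [6, 2, 9, 18, -8, 0]
D(6):
  [0, 6, 11, 22, -6, 4]
  [10, 0, 21, 16, 4, 14]
  [5, 4, 0, 20, -1, 9]
  [6, -4, 8, 0, -3, 5]
  [16, 12, 17, 28, 0, 10]
  [6, 2, 9, 18, -8, 0]
Key observation: every diagonal entry stays at the unit through all rounds, so no improving cycle exists.
Answer: CONVERGES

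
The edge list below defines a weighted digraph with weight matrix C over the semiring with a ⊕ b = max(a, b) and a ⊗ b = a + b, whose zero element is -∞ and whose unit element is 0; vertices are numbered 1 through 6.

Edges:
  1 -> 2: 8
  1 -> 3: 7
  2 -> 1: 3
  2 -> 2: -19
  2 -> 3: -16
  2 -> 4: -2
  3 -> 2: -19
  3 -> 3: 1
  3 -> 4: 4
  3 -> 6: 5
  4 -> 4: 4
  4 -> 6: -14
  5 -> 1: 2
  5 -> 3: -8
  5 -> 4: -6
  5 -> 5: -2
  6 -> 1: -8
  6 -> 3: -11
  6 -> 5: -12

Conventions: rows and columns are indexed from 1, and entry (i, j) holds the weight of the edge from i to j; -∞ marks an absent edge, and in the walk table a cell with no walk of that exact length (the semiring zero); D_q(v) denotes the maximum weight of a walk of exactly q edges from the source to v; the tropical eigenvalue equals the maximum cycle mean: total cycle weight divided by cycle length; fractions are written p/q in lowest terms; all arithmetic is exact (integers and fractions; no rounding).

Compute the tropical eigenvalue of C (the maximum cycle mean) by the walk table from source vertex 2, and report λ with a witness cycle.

q=0: [-∞, 0, -∞, -∞, -∞, -∞]
q=1: [3, -19, -16, -2, -∞, -∞]
q=2: [-16, 11, 10, 2, -∞, -11]
q=3: [14, -8, 11, 14, -23, 15]
q=4: [7, 22, 21, 18, 3, 16]
q=5: [25, 15, 22, 25, 4, 26]
q=6: [18, 33, 32, 29, 14, 27]
Optimal cycle mean attained by: cycle 1->2->1, total 8 + 3, length 2.
Answer: λ = 11/2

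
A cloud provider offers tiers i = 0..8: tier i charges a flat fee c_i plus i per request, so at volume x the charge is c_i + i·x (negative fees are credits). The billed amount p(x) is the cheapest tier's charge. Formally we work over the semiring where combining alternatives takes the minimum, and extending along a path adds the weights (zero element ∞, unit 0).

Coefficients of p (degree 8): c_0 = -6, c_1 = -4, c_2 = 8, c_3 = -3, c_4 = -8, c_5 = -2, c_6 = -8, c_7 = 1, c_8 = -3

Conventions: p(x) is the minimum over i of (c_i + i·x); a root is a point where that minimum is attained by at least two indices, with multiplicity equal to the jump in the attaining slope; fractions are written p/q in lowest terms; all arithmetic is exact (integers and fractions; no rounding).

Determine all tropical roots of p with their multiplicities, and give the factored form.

hull edge (i=0, c=-6) to (i=4, c=-8): slope -1/2, span 4
hull edge (i=4, c=-8) to (i=6, c=-8): slope 0, span 2
hull edge (i=6, c=-8) to (i=8, c=-3): slope 5/2, span 2
Factored form: p(x) = -3 ⊗ (x ⊕ (-5/2)) ⊗ (x ⊕ (-5/2)) ⊗ (x ⊕ 0) ⊗ (x ⊕ 0) ⊗ (x ⊕ 1/2) ⊗ (x ⊕ 1/2) ⊗ (x ⊕ 1/2) ⊗ (x ⊕ 1/2)
Answer: roots = -5/2 (mult 2), 0 (mult 2), 1/2 (mult 4)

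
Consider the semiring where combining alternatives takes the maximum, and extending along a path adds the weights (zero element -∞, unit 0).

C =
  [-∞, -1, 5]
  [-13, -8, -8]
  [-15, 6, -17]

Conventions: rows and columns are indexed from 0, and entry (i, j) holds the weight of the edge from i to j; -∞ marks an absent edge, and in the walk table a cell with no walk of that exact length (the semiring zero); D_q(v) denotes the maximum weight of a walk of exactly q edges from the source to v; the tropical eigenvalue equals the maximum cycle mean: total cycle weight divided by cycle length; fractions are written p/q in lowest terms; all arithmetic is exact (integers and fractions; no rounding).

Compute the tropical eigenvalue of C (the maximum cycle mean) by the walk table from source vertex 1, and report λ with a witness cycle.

q=0: [-∞, 0, -∞]
q=1: [-13, -8, -8]
q=2: [-21, -2, -8]
q=3: [-15, -2, -10]
Optimal cycle mean attained by: cycle 0->2->1->0, total 5 + 6 + (-13), length 3.
Answer: λ = -2/3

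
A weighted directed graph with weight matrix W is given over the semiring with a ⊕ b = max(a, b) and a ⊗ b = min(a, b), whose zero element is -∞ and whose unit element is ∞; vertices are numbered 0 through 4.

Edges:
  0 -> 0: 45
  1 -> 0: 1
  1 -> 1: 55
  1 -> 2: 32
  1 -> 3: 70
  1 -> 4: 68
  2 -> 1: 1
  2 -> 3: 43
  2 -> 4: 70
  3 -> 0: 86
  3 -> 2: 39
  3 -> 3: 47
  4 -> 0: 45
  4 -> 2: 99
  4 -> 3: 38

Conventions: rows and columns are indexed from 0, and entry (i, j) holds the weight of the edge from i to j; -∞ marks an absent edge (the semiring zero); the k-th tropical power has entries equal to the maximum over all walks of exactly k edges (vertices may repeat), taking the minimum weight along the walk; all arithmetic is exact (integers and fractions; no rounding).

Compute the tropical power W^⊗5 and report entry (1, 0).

W^⊗2:
  [45, -∞, -∞, -∞, -∞]
  [70, 55, 68, 55, 55]
  [45, 1, 70, 43, 1]
  [47, 1, 39, 47, 39]
  [45, 1, 38, 43, 70]
W^⊗3:
  [45, -∞, -∞, -∞, -∞]
  [55, 55, 55, 55, 68]
  [45, 1, 39, 43, 70]
  [47, 1, 39, 47, 39]
  [45, 1, 70, 43, 38]
W^⊗4:
  [45, -∞, -∞, -∞, -∞]
  [55, 55, 68, 55, 55]
  [45, 1, 70, 43, 39]
  [47, 1, 39, 47, 39]
  [45, 1, 39, 43, 70]
W^⊗5:
  [45, -∞, -∞, -∞, -∞]
  [55, 55, 55, 55, 68]
  [45, 1, 39, 43, 70]
  [47, 1, 39, 47, 39]
  [45, 1, 70, 43, 39]
Key observation: the optimum is the walk 1->1->1->1->3->0, with weight 55 min 55 min 55 min 70 min 86 = 55.
Optimal value attained by: walk 1->1->1->1->3->0.
Answer: (W^⊗5)[1][0] = 55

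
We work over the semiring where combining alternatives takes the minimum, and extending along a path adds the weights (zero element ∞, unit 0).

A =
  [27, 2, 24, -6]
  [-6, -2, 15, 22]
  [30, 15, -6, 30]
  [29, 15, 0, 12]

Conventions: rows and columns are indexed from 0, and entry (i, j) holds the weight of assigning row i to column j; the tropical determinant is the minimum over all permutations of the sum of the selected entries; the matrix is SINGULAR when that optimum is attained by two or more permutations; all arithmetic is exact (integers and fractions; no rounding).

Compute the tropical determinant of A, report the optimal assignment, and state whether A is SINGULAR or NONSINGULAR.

σ = (0, 1, 2, 3): 27 + (-2) + (-6) + 12 = 31
σ = (0, 1, 3, 2): 27 + (-2) + 30 + 0 = 55
σ = (0, 2, 1, 3): 27 + 15 + 15 + 12 = 69
σ = (0, 2, 3, 1): 27 + 15 + 30 + 15 = 87
σ = (0, 3, 1, 2): 27 + 22 + 15 + 0 = 64
σ = (0, 3, 2, 1): 27 + 22 + (-6) + 15 = 58
σ = (1, 0, 2, 3): 2 + (-6) + (-6) + 12 = 2
σ = (1, 0, 3, 2): 2 + (-6) + 30 + 0 = 26
σ = (1, 2, 0, 3): 2 + 15 + 30 + 12 = 59
σ = (1, 2, 3, 0): 2 + 15 + 30 + 29 = 76
σ = (1, 3, 0, 2): 2 + 22 + 30 + 0 = 54
σ = (1, 3, 2, 0): 2 + 22 + (-6) + 29 = 47
σ = (2, 0, 1, 3): 24 + (-6) + 15 + 12 = 45
σ = (2, 0, 3, 1): 24 + (-6) + 30 + 15 = 63
σ = (2, 1, 0, 3): 24 + (-2) + 30 + 12 = 64
σ = (2, 1, 3, 0): 24 + (-2) + 30 + 29 = 81
σ = (2, 3, 0, 1): 24 + 22 + 30 + 15 = 91
σ = (2, 3, 1, 0): 24 + 22 + 15 + 29 = 90
σ = (3, 0, 1, 2): (-6) + (-6) + 15 + 0 = 3
σ = (3, 0, 2, 1): (-6) + (-6) + (-6) + 15 = -3
σ = (3, 1, 0, 2): (-6) + (-2) + 30 + 0 = 22
σ = (3, 1, 2, 0): (-6) + (-2) + (-6) + 29 = 15
σ = (3, 2, 0, 1): (-6) + 15 + 30 + 15 = 54
σ = (3, 2, 1, 0): (-6) + 15 + 15 + 29 = 53
Optimal value attained by: σ = (3, 0, 2, 1).
Answer: det⊕(A) = -3; verdict: NONSINGULAR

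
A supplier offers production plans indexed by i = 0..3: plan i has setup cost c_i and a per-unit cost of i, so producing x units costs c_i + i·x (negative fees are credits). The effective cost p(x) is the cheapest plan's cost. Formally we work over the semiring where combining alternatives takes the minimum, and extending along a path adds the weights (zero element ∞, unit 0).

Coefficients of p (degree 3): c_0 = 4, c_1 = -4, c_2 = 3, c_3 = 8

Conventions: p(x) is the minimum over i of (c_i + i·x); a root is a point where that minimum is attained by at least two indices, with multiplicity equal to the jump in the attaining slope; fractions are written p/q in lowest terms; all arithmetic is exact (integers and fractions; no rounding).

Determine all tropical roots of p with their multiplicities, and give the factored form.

hull edge (i=0, c=4) to (i=1, c=-4): slope -8, span 1
hull edge (i=1, c=-4) to (i=3, c=8): slope 6, span 2
Factored form: p(x) = 8 ⊗ (x ⊕ (-6)) ⊗ (x ⊕ (-6)) ⊗ (x ⊕ 8)
Answer: roots = -6 (mult 2), 8 (mult 1)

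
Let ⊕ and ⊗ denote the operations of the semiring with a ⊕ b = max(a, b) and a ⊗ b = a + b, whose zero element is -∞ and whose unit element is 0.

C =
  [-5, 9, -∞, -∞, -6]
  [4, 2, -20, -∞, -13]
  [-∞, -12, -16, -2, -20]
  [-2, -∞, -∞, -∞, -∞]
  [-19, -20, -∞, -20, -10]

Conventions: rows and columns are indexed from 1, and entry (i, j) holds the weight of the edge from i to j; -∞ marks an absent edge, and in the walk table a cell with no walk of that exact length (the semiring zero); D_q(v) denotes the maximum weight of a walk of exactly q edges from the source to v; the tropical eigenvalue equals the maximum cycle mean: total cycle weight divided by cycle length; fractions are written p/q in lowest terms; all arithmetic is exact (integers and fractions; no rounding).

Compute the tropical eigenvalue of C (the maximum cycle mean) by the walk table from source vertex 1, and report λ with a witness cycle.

q=0: [0, -∞, -∞, -∞, -∞]
q=1: [-5, 9, -∞, -∞, -6]
q=2: [13, 11, -11, -26, -4]
q=3: [15, 22, -9, -13, 7]
q=4: [26, 24, 2, -11, 9]
q=5: [28, 35, 4, 0, 20]
Optimal cycle mean attained by: cycle 1->2->1, total 9 + 4, length 2.
Answer: λ = 13/2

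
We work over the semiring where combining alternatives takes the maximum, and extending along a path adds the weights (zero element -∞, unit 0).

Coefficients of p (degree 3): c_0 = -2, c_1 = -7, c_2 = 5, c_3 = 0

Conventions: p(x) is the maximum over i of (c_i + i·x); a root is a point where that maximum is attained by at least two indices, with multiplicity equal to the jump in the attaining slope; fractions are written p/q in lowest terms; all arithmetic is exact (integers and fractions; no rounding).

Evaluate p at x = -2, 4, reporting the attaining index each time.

p(-2) = max(-2+0·(-2)=-2, -7+1·(-2)=-9, 5+2·(-2)=1, 0+3·(-2)=-6) = 1 (attained by i=2)
p(4) = max(-2+0·4=-2, -7+1·4=-3, 5+2·4=13, 0+3·4=12) = 13 (attained by i=2)
Answer: p(-2) = 1; p(4) = 13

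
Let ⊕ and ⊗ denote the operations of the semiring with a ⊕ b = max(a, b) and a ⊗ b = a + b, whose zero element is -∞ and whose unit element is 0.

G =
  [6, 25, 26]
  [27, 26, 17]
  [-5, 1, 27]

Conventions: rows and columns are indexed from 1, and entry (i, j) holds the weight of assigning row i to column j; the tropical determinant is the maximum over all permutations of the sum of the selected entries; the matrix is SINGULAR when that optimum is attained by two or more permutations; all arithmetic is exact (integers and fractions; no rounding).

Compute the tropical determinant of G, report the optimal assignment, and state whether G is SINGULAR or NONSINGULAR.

σ = (1, 2, 3): 6 + 26 + 27 = 59
σ = (1, 3, 2): 6 + 17 + 1 = 24
σ = (2, 1, 3): 25 + 27 + 27 = 79
σ = (2, 3, 1): 25 + 17 + (-5) = 37
σ = (3, 1, 2): 26 + 27 + 1 = 54
σ = (3, 2, 1): 26 + 26 + (-5) = 47
Optimal value attained by: σ = (2, 1, 3).
Answer: det⊕(G) = 79; verdict: NONSINGULAR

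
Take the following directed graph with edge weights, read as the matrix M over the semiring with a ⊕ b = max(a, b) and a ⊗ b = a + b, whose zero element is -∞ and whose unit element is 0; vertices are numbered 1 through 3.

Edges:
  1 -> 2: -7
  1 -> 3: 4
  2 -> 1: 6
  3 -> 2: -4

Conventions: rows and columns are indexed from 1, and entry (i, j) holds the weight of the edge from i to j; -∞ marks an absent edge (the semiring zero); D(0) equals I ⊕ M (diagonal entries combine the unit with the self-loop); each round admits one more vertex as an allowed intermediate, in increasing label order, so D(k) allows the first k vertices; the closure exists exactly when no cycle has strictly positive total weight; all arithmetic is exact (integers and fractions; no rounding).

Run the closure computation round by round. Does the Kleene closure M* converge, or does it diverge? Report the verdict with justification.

D(0):
  [0, -7, 4]
  [6, 0, -∞]
  [-∞, -4, 0]
D(1):
  [0, -7, 4]
  [6, 0, 10]
  [-∞, -4, 0]
Detection: at round 2, diagonal entry (3, 3) turns strictly positive.
Key observation: the cycle 3->2->1->3 has total weight (-4) + 6 + 4, which is strictly positive.
Answer: DIVERGES — positive cycle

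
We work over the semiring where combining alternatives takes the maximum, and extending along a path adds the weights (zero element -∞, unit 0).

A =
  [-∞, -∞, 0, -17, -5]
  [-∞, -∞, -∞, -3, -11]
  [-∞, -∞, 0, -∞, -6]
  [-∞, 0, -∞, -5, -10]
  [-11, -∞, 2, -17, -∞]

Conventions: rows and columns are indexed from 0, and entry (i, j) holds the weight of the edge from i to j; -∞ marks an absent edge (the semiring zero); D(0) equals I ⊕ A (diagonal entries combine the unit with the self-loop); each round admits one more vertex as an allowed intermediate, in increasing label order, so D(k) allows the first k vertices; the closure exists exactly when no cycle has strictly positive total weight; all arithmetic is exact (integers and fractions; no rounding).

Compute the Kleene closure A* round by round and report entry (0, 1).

D(0):
  [0, -∞, 0, -17, -5]
  [-∞, 0, -∞, -3, -11]
  [-∞, -∞, 0, -∞, -6]
  [-∞, 0, -∞, 0, -10]
  [-11, -∞, 2, -17, 0]
D(1):
  [0, -∞, 0, -17, -5]
  [-∞, 0, -∞, -3, -11]
  [-∞, -∞, 0, -∞, -6]
  [-∞, 0, -∞, 0, -10]
  [-11, -∞, 2, -17, 0]
D(2):
  [0, -∞, 0, -17, -5]
  [-∞, 0, -∞, -3, -11]
  [-∞, -∞, 0, -∞, -6]
  [-∞, 0, -∞, 0, -10]
  [-11, -∞, 2, -17, 0]
D(3):
  [0, -∞, 0, -17, -5]
  [-∞, 0, -∞, -3, -11]
  [-∞, -∞, 0, -∞, -6]
  [-∞, 0, -∞, 0, -10]
  [-11, -∞, 2, -17, 0]
D(4):
  [0, -17, 0, -17, -5]
  [-∞, 0, -∞, -3, -11]
  [-∞, -∞, 0, -∞, -6]
  [-∞, 0, -∞, 0, -10]
  [-11, -17, 2, -17, 0]
D(5):
  [0, -17, 0, -17, -5]
  [-22, 0, -9, -3, -11]
  [-17, -23, 0, -23, -6]
  [-21, 0, -8, 0, -10]
  [-11, -17, 2, -17, 0]
Answer: A*[0][1] = -17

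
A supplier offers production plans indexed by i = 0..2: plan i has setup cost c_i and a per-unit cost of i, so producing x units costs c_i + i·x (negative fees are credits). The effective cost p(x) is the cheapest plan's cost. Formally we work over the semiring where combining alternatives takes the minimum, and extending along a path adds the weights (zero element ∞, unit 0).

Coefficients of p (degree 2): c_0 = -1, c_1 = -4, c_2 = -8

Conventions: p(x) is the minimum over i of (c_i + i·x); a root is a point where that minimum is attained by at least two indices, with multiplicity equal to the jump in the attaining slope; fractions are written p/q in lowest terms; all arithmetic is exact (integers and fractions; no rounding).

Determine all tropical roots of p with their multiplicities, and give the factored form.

hull edge (i=0, c=-1) to (i=2, c=-8): slope -7/2, span 2
Factored form: p(x) = -8 ⊗ (x ⊕ 7/2) ⊗ (x ⊕ 7/2)
Answer: roots = 7/2 (mult 2)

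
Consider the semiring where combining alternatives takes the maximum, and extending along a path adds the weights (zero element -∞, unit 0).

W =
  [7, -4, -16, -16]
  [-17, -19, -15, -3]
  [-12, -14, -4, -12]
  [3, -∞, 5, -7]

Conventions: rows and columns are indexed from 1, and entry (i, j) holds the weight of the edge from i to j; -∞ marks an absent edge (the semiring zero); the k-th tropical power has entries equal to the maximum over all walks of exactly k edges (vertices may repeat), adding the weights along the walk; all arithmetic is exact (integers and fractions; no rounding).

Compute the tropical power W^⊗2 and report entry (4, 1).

W^⊗2:
  [14, 3, -9, -7]
  [0, -21, 2, -10]
  [-5, -16, -7, -16]
  [10, -1, 1, -7]
Key observation: the optimum is the walk 4->1->1, with weight 3 + 7 = 10.
Optimal value attained by: walk 4->1->1.
Answer: (W^⊗2)[4][1] = 10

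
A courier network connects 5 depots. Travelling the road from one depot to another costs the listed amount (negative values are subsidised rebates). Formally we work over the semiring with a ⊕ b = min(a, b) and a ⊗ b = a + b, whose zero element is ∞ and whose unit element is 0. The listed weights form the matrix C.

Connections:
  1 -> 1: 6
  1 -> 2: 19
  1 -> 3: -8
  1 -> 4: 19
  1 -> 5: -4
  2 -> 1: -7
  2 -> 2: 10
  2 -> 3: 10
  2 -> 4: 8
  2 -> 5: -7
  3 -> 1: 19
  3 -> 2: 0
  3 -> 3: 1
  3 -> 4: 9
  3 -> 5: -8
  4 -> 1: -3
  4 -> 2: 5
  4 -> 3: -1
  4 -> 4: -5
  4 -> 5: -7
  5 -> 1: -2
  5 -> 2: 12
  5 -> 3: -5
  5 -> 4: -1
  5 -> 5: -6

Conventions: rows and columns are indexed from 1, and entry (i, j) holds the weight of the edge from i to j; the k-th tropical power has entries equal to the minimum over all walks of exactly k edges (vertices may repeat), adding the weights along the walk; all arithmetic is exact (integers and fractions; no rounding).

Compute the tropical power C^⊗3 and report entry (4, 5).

C^⊗2:
  [-6, -8, -9, -5, -16]
  [-9, 5, -15, -8, -13]
  [-10, 1, -13, -9, -14]
  [-9, -1, -12, -10, -13]
  [-8, -5, -11, -7, -13]
C^⊗3:
  [-18, -9, -21, -17, -22]
  [-15, -15, -18, -14, -23]
  [-16, -13, -19, -15, -21]
  [-15, -12, -18, -15, -20]
  [-15, -11, -18, -14, -19]
Key observation: the optimum is the walk 4->5->3->5, with weight (-7) + (-5) + (-8) = -20.
Optimal value attained by: walk 4->5->3->5.
Answer: (C^⊗3)[4][5] = -20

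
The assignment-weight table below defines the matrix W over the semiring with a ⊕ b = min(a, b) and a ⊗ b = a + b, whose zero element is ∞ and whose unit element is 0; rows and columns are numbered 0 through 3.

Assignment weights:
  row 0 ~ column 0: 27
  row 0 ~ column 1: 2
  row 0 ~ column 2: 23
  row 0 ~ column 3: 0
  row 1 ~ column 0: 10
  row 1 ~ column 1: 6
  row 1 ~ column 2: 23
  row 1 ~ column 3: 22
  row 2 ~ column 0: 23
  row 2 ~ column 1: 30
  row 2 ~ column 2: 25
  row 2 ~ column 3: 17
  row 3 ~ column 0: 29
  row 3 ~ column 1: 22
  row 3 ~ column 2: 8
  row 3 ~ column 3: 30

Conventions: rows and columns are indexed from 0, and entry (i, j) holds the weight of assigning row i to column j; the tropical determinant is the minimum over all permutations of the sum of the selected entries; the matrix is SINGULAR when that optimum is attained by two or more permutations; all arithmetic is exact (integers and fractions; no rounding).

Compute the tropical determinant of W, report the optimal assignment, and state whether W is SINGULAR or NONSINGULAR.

σ = (0, 1, 2, 3): 27 + 6 + 25 + 30 = 88
σ = (0, 1, 3, 2): 27 + 6 + 17 + 8 = 58
σ = (0, 2, 1, 3): 27 + 23 + 30 + 30 = 110
σ = (0, 2, 3, 1): 27 + 23 + 17 + 22 = 89
σ = (0, 3, 1, 2): 27 + 22 + 30 + 8 = 87
σ = (0, 3, 2, 1): 27 + 22 + 25 + 22 = 96
σ = (1, 0, 2, 3): 2 + 10 + 25 + 30 = 67
σ = (1, 0, 3, 2): 2 + 10 + 17 + 8 = 37
σ = (1, 2, 0, 3): 2 + 23 + 23 + 30 = 78
σ = (1, 2, 3, 0): 2 + 23 + 17 + 29 = 71
σ = (1, 3, 0, 2): 2 + 22 + 23 + 8 = 55
σ = (1, 3, 2, 0): 2 + 22 + 25 + 29 = 78
σ = (2, 0, 1, 3): 23 + 10 + 30 + 30 = 93
σ = (2, 0, 3, 1): 23 + 10 + 17 + 22 = 72
σ = (2, 1, 0, 3): 23 + 6 + 23 + 30 = 82
σ = (2, 1, 3, 0): 23 + 6 + 17 + 29 = 75
σ = (2, 3, 0, 1): 23 + 22 + 23 + 22 = 90
σ = (2, 3, 1, 0): 23 + 22 + 30 + 29 = 104
σ = (3, 0, 1, 2): 0 + 10 + 30 + 8 = 48
σ = (3, 0, 2, 1): 0 + 10 + 25 + 22 = 57
σ = (3, 1, 0, 2): 0 + 6 + 23 + 8 = 37
σ = (3, 1, 2, 0): 0 + 6 + 25 + 29 = 60
σ = (3, 2, 0, 1): 0 + 23 + 23 + 22 = 68
σ = (3, 2, 1, 0): 0 + 23 + 30 + 29 = 82
Optimal value attained by: σ = (1, 0, 3, 2).
Answer: det⊕(W) = 37; verdict: SINGULAR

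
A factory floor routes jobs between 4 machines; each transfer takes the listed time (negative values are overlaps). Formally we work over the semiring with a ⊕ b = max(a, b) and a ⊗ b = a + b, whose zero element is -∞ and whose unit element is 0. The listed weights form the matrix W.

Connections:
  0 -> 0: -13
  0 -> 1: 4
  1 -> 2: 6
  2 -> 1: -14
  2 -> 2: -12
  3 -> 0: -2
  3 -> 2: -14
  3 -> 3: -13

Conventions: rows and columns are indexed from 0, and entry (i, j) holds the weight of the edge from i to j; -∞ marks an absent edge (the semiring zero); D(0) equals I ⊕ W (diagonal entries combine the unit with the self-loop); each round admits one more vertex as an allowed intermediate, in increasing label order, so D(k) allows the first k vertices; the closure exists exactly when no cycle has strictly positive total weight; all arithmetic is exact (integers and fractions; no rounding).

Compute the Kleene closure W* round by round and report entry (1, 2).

D(0):
  [0, 4, -∞, -∞]
  [-∞, 0, 6, -∞]
  [-∞, -14, 0, -∞]
  [-2, -∞, -14, 0]
D(1):
  [0, 4, -∞, -∞]
  [-∞, 0, 6, -∞]
  [-∞, -14, 0, -∞]
  [-2, 2, -14, 0]
D(2):
  [0, 4, 10, -∞]
  [-∞, 0, 6, -∞]
  [-∞, -14, 0, -∞]
  [-2, 2, 8, 0]
D(3):
  [0, 4, 10, -∞]
  [-∞, 0, 6, -∞]
  [-∞, -14, 0, -∞]
  [-2, 2, 8, 0]
D(4):
  [0, 4, 10, -∞]
  [-∞, 0, 6, -∞]
  [-∞, -14, 0, -∞]
  [-2, 2, 8, 0]
Answer: W*[1][2] = 6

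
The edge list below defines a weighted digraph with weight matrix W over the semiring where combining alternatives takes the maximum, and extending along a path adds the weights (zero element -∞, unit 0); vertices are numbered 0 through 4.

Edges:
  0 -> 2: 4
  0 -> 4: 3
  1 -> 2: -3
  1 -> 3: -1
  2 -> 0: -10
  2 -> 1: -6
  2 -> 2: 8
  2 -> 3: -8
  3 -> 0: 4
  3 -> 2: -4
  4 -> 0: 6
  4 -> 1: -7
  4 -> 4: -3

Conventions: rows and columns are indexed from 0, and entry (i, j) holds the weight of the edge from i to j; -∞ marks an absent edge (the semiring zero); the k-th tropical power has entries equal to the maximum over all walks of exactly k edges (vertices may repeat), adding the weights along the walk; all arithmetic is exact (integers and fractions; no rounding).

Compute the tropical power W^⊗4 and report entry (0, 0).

W^⊗2:
  [9, -2, 12, -4, 0]
  [3, -9, 5, -11, -∞]
  [-2, 2, 16, 0, -7]
  [-14, -10, 8, -12, 7]
  [3, -10, 10, -8, 9]
W^⊗3:
  [6, 6, 20, 4, 12]
  [-5, -1, 13, -3, 6]
  [6, 10, 24, 8, 1]
  [13, 2, 16, 0, 4]
  [15, 4, 18, 2, 6]
W^⊗4:
  [18, 14, 28, 12, 9]
  [12, 7, 21, 5, 3]
  [14, 18, 32, 16, 9]
  [10, 10, 24, 8, 16]
  [12, 12, 26, 10, 18]
Key observation: the optimum is the walk 0->4->0->4->0, with weight 3 + 6 + 3 + 6 = 18.
Optimal value attained by: walk 0->4->0->4->0.
Answer: (W^⊗4)[0][0] = 18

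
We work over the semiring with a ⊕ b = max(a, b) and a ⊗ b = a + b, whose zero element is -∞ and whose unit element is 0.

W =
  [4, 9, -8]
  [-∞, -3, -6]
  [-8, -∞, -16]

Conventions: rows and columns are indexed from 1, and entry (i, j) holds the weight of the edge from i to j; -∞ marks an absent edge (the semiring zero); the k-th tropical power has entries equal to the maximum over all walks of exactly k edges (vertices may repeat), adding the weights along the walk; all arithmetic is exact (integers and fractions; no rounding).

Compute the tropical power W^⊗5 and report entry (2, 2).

W^⊗2:
  [8, 13, 3]
  [-14, -6, -9]
  [-4, 1, -16]
W^⊗3:
  [12, 17, 7]
  [-10, -5, -12]
  [0, 5, -5]
W^⊗4:
  [16, 21, 11]
  [-6, -1, -11]
  [4, 9, -1]
W^⊗5:
  [20, 25, 15]
  [-2, 3, -7]
  [8, 13, 3]
Key observation: the optimum is the walk 2->3->1->1->1->2, with weight (-6) + (-8) + 4 + 4 + 9 = 3.
Optimal value attained by: walk 2->3->1->1->1->2.
Answer: (W^⊗5)[2][2] = 3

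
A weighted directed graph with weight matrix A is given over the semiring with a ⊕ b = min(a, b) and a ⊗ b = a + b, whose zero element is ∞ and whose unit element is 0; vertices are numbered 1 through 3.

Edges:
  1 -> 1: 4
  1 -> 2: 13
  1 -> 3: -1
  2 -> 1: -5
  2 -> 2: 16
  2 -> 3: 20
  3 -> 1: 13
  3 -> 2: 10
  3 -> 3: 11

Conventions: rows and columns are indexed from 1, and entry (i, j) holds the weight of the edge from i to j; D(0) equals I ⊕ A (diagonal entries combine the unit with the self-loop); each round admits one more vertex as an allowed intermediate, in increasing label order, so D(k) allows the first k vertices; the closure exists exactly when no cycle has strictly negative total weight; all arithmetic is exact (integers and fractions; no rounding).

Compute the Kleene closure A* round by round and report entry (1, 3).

D(0):
  [0, 13, -1]
  [-5, 0, 20]
  [13, 10, 0]
D(1):
  [0, 13, -1]
  [-5, 0, -6]
  [13, 10, 0]
D(2):
  [0, 13, -1]
  [-5, 0, -6]
  [5, 10, 0]
D(3):
  [0, 9, -1]
  [-5, 0, -6]
  [5, 10, 0]
Answer: A*[1][3] = -1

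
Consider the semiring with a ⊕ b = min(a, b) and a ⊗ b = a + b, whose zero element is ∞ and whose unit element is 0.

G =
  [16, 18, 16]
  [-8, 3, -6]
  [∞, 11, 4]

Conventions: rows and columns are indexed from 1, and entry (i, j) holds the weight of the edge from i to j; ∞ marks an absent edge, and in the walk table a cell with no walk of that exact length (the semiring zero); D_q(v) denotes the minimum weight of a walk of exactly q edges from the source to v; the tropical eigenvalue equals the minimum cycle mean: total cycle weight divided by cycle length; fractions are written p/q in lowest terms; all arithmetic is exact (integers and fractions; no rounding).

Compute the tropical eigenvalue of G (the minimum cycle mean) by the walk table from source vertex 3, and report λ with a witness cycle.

q=0: [∞, ∞, 0]
q=1: [∞, 11, 4]
q=2: [3, 14, 5]
q=3: [6, 16, 8]
Optimal cycle mean attained by: cycle 2->3->2, total (-6) + 11, length 2.
Answer: λ = 5/2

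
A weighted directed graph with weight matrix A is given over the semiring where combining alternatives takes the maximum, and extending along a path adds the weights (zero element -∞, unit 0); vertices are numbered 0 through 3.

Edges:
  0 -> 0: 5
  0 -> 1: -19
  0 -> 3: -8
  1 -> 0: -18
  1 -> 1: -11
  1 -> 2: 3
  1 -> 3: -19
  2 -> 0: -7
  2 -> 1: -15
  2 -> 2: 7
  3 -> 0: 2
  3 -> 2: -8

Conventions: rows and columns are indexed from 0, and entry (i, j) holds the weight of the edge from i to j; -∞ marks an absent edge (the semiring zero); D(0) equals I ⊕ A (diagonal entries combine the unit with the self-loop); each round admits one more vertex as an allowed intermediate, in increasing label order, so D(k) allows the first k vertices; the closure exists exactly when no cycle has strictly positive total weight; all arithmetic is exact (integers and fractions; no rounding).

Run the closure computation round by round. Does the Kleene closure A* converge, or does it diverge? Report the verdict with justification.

Detection: at round 0, diagonal entry (0, 0) turns strictly positive.
Key observation: the cycle 0->0 has total weight 5, which is strictly positive.
Answer: DIVERGES — positive cycle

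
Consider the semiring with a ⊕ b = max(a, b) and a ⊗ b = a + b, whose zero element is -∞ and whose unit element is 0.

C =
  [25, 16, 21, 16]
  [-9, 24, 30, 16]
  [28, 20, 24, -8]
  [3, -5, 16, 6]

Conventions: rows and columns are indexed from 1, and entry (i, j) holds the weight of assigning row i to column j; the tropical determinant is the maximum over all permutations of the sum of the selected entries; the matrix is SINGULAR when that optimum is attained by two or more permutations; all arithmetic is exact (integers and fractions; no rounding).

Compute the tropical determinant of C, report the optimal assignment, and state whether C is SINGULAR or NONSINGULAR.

σ = (1, 2, 3, 4): 25 + 24 + 24 + 6 = 79
σ = (1, 2, 4, 3): 25 + 24 + (-8) + 16 = 57
σ = (1, 3, 2, 4): 25 + 30 + 20 + 6 = 81
σ = (1, 3, 4, 2): 25 + 30 + (-8) + (-5) = 42
σ = (1, 4, 2, 3): 25 + 16 + 20 + 16 = 77
σ = (1, 4, 3, 2): 25 + 16 + 24 + (-5) = 60
σ = (2, 1, 3, 4): 16 + (-9) + 24 + 6 = 37
σ = (2, 1, 4, 3): 16 + (-9) + (-8) + 16 = 15
σ = (2, 3, 1, 4): 16 + 30 + 28 + 6 = 80
σ = (2, 3, 4, 1): 16 + 30 + (-8) + 3 = 41
σ = (2, 4, 1, 3): 16 + 16 + 28 + 16 = 76
σ = (2, 4, 3, 1): 16 + 16 + 24 + 3 = 59
σ = (3, 1, 2, 4): 21 + (-9) + 20 + 6 = 38
σ = (3, 1, 4, 2): 21 + (-9) + (-8) + (-5) = -1
σ = (3, 2, 1, 4): 21 + 24 + 28 + 6 = 79
σ = (3, 2, 4, 1): 21 + 24 + (-8) + 3 = 40
σ = (3, 4, 1, 2): 21 + 16 + 28 + (-5) = 60
σ = (3, 4, 2, 1): 21 + 16 + 20 + 3 = 60
σ = (4, 1, 2, 3): 16 + (-9) + 20 + 16 = 43
σ = (4, 1, 3, 2): 16 + (-9) + 24 + (-5) = 26
σ = (4, 2, 1, 3): 16 + 24 + 28 + 16 = 84
σ = (4, 2, 3, 1): 16 + 24 + 24 + 3 = 67
σ = (4, 3, 1, 2): 16 + 30 + 28 + (-5) = 69
σ = (4, 3, 2, 1): 16 + 30 + 20 + 3 = 69
Optimal value attained by: σ = (4, 2, 1, 3).
Answer: det⊕(C) = 84; verdict: NONSINGULAR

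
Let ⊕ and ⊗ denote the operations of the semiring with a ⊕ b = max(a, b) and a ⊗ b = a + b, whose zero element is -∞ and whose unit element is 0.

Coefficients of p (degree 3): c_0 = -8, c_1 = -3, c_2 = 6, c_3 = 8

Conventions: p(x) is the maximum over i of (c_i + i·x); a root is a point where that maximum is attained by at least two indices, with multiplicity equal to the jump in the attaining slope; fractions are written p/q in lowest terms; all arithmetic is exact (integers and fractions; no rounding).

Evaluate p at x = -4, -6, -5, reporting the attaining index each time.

p(-4) = max(-8+0·(-4)=-8, -3+1·(-4)=-7, 6+2·(-4)=-2, 8+3·(-4)=-4) = -2 (attained by i=2)
p(-6) = max(-8+0·(-6)=-8, -3+1·(-6)=-9, 6+2·(-6)=-6, 8+3·(-6)=-10) = -6 (attained by i=2)
p(-5) = max(-8+0·(-5)=-8, -3+1·(-5)=-8, 6+2·(-5)=-4, 8+3·(-5)=-7) = -4 (attained by i=2)
Answer: p(-4) = -2; p(-6) = -6; p(-5) = -4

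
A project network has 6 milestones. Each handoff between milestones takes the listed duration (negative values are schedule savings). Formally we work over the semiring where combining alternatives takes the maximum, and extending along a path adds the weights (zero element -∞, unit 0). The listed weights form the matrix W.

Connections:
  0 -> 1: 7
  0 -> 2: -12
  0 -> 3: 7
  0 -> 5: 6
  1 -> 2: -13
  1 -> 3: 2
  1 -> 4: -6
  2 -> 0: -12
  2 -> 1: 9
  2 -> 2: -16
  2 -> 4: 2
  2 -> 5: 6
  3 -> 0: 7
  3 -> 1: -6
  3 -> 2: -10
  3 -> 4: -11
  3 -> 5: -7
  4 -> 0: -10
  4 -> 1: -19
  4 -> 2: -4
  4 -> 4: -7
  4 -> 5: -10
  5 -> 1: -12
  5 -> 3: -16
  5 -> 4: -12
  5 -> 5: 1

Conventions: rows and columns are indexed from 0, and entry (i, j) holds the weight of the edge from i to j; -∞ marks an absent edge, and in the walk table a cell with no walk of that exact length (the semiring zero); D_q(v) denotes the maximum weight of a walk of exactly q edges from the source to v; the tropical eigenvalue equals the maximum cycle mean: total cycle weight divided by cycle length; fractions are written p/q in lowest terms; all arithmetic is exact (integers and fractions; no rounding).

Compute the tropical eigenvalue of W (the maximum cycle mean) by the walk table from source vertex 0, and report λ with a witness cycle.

q=0: [0, -∞, -∞, -∞, -∞, -∞]
q=1: [-∞, 7, -12, 7, -∞, 6]
q=2: [14, 1, -3, 9, 1, 7]
q=3: [16, 21, 2, 21, -1, 20]
q=4: [28, 23, 11, 23, 15, 22]
q=5: [30, 35, 16, 35, 17, 34]
q=6: [42, 37, 25, 37, 29, 36]
Optimal cycle mean attained by: cycle 0->3->0, total 7 + 7, length 2.
Answer: λ = 7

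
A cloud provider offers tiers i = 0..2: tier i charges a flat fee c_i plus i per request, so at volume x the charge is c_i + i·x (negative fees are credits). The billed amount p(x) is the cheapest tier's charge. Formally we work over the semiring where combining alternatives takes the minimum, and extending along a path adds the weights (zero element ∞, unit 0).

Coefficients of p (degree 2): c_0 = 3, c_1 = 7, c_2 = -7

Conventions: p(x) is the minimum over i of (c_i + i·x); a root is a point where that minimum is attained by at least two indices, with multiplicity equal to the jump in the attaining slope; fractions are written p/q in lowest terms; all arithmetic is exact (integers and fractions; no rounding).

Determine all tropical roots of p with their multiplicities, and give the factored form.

hull edge (i=0, c=3) to (i=2, c=-7): slope -5, span 2
Factored form: p(x) = -7 ⊗ (x ⊕ 5) ⊗ (x ⊕ 5)
Answer: roots = 5 (mult 2)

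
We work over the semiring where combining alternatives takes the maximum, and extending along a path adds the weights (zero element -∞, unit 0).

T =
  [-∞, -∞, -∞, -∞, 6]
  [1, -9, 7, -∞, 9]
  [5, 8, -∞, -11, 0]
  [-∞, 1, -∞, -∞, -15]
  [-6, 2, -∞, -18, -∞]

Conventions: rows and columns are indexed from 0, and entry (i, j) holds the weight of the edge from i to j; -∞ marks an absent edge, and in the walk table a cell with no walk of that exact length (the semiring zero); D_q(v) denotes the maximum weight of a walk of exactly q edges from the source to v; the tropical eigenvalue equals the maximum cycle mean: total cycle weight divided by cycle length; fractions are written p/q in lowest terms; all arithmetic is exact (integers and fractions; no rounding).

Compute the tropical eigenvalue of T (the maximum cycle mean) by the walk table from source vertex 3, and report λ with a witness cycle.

q=0: [-∞, -∞, -∞, 0, -∞]
q=1: [-∞, 1, -∞, -∞, -15]
q=2: [2, -8, 8, -33, 10]
q=3: [13, 16, -1, -3, 8]
q=4: [17, 10, 23, -10, 25]
q=5: [28, 31, 17, 12, 23]
Optimal cycle mean attained by: cycle 1->2->1, total 7 + 8, length 2.
Answer: λ = 15/2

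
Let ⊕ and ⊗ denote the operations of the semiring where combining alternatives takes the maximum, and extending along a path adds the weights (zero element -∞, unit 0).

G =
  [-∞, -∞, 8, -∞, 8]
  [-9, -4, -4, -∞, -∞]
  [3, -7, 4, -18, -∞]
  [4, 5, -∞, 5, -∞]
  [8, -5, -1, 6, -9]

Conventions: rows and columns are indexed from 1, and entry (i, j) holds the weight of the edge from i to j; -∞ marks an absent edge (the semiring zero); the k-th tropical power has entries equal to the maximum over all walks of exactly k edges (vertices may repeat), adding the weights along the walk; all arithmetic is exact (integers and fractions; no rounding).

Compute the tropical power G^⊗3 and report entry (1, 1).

G^⊗2:
  [16, 3, 12, 14, -1]
  [-1, -8, 0, -22, -1]
  [7, -3, 11, -13, 11]
  [9, 10, 12, 10, 12]
  [10, 11, 16, 11, 16]
G^⊗3:
  [18, 19, 24, 19, 24]
  [7, -6, 7, 5, 7]
  [19, 6, 15, 17, 15]
  [20, 15, 17, 18, 17]
  [24, 16, 20, 22, 18]
Key observation: the optimum is the walk 1->5->4->1, with weight 8 + 6 + 4 = 18.
Optimal value attained by: walk 1->5->4->1.
Answer: (G^⊗3)[1][1] = 18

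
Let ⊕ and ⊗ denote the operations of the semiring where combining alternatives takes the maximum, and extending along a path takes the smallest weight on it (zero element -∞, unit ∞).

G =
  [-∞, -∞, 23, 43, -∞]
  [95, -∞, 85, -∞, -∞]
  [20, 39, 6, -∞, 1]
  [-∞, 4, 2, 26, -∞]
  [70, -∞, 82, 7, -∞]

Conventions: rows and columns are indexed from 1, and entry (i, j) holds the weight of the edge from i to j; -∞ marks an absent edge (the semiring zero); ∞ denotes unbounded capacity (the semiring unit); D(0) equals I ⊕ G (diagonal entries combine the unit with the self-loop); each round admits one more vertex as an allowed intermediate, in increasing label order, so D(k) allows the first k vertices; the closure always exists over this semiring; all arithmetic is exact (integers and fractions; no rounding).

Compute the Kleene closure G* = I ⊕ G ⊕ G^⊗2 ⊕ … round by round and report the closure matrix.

D(0):
  [∞, -∞, 23, 43, -∞]
  [95, ∞, 85, -∞, -∞]
  [20, 39, ∞, -∞, 1]
  [-∞, 4, 2, ∞, -∞]
  [70, -∞, 82, 7, ∞]
D(1):
  [∞, -∞, 23, 43, -∞]
  [95, ∞, 85, 43, -∞]
  [20, 39, ∞, 20, 1]
  [-∞, 4, 2, ∞, -∞]
  [70, -∞, 82, 43, ∞]
D(2):
  [∞, -∞, 23, 43, -∞]
  [95, ∞, 85, 43, -∞]
  [39, 39, ∞, 39, 1]
  [4, 4, 4, ∞, -∞]
  [70, -∞, 82, 43, ∞]
D(3):
  [∞, 23, 23, 43, 1]
  [95, ∞, 85, 43, 1]
  [39, 39, ∞, 39, 1]
  [4, 4, 4, ∞, 1]
  [70, 39, 82, 43, ∞]
D(4):
  [∞, 23, 23, 43, 1]
  [95, ∞, 85, 43, 1]
  [39, 39, ∞, 39, 1]
  [4, 4, 4, ∞, 1]
  [70, 39, 82, 43, ∞]
D(5):
  [∞, 23, 23, 43, 1]
  [95, ∞, 85, 43, 1]
  [39, 39, ∞, 39, 1]
  [4, 4, 4, ∞, 1]
  [70, 39, 82, 43, ∞]
Answer: G* = [[∞, 23, 23, 43, 1], [95, ∞, 85, 43, 1], [39, 39, ∞, 39, 1], [4, 4, 4, ∞, 1], [70, 39, 82, 43, ∞]]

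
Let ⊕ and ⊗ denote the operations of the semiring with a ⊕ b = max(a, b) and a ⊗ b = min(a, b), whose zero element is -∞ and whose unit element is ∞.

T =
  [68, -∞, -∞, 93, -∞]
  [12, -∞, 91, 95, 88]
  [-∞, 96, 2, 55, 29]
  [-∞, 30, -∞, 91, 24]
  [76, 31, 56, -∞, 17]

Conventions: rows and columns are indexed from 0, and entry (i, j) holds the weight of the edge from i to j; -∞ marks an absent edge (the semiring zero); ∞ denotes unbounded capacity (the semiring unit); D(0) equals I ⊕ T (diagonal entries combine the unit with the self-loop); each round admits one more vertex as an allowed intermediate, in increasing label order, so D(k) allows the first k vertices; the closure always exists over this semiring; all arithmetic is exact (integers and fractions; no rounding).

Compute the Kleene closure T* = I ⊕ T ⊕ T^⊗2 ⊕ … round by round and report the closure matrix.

D(0):
  [∞, -∞, -∞, 93, -∞]
  [12, ∞, 91, 95, 88]
  [-∞, 96, ∞, 55, 29]
  [-∞, 30, -∞, ∞, 24]
  [76, 31, 56, -∞, ∞]
D(1):
  [∞, -∞, -∞, 93, -∞]
  [12, ∞, 91, 95, 88]
  [-∞, 96, ∞, 55, 29]
  [-∞, 30, -∞, ∞, 24]
  [76, 31, 56, 76, ∞]
D(2):
  [∞, -∞, -∞, 93, -∞]
  [12, ∞, 91, 95, 88]
  [12, 96, ∞, 95, 88]
  [12, 30, 30, ∞, 30]
  [76, 31, 56, 76, ∞]
D(3):
  [∞, -∞, -∞, 93, -∞]
  [12, ∞, 91, 95, 88]
  [12, 96, ∞, 95, 88]
  [12, 30, 30, ∞, 30]
  [76, 56, 56, 76, ∞]
D(4):
  [∞, 30, 30, 93, 30]
  [12, ∞, 91, 95, 88]
  [12, 96, ∞, 95, 88]
  [12, 30, 30, ∞, 30]
  [76, 56, 56, 76, ∞]
D(5):
  [∞, 30, 30, 93, 30]
  [76, ∞, 91, 95, 88]
  [76, 96, ∞, 95, 88]
  [30, 30, 30, ∞, 30]
  [76, 56, 56, 76, ∞]
Answer: T* = [[∞, 30, 30, 93, 30], [76, ∞, 91, 95, 88], [76, 96, ∞, 95, 88], [30, 30, 30, ∞, 30], [76, 56, 56, 76, ∞]]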